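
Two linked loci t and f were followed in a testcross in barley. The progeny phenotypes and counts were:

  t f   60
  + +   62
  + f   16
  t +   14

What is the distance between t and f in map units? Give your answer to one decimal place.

19.7 map units

The two most frequent classes, + + (62) and t f (60), are the parental types, so the F1 was + + / t f.
The recombinant classes are + f and t +: 16 + 14 = 30.
Recombination frequency = 30/152 = 0.1974 ≈ 19.7%, i.e. 19.7 map units.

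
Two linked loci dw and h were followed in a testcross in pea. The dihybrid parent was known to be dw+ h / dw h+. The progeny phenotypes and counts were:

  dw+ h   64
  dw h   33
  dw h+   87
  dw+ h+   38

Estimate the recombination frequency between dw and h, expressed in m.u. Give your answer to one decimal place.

32.0 m.u.

The recombinant classes are dw+ h+ and dw h: 38 + 33 = 71.
Recombination frequency = 71/222 = 0.3198 ≈ 32.0%, i.e. 32.0 m.u.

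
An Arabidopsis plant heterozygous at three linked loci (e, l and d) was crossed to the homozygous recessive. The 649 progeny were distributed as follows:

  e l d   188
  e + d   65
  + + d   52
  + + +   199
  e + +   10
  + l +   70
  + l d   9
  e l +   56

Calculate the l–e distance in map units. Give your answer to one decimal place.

23.7 map units

The two most frequent reciprocal classes, e l d and + + +, are the parental types, so the F1 was e l d / + + +.
The two rarest classes, + l d and e + +, are the double crossovers. Comparing them with the parentals, only the e allele has switched, so e is the middle locus and the order is d – e – l.
Crossovers in the e–l interval produce the single-crossover classes e + d and + l + (65 + 70 = 135) plus the double crossovers (19).
RF(e–l) = (135 + 19) / 649 = 154/649 = 0.2373 → 23.7 map units.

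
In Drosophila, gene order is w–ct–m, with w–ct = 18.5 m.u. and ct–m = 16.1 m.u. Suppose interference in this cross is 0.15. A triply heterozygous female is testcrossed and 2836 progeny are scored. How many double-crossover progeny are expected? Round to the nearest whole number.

Map distances give recombination frequencies of 0.185 and 0.161 for the two intervals.
With interference 0.15 (so coincidence = 0.85), expected double-crossover frequency = 0.185 × 0.161 × 0.85 = 0.02532.
Expected number = 0.02532 × 2836 = 71.80 ≈ 72.

72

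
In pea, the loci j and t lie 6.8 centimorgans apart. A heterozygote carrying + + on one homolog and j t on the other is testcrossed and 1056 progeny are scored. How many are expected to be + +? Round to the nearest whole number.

492

A map distance of 6.8 centimorgans corresponds to a recombination frequency of 0.068.
The F1 is + + / j t, so + + is a parental gamete class with expected frequency (1 − r)/2 = 0.932/2 = 0.4660.
Expected number = 0.4660 × 1056 = 492.10 ≈ 492.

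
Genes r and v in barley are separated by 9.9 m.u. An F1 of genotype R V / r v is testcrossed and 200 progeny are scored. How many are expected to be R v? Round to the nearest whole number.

A map distance of 9.9 m.u. corresponds to a recombination frequency of 0.099.
The F1 is R V / r v, so R v is a recombinant gamete class with expected frequency r/2 = 0.099/2 = 0.0495.
Expected number = 0.0495 × 200 = 9.90 ≈ 10.

10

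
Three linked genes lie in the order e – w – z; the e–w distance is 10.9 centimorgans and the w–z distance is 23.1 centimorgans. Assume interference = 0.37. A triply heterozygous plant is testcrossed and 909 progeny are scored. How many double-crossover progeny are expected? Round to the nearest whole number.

14

Map distances give recombination frequencies of 0.109 and 0.231 for the two intervals.
With interference 0.37 (so coincidence = 0.63), expected double-crossover frequency = 0.109 × 0.231 × 0.63 = 0.01586.
Expected number = 0.01586 × 909 = 14.42 ≈ 14.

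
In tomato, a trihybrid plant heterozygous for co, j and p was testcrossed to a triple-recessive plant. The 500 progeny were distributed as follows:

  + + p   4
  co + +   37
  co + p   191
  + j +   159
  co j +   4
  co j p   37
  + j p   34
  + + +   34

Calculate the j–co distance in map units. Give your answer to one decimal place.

15.8 map units

The two most frequent reciprocal classes, + j + and co + p, are the parental types, so the F1 was + j + / co + p.
The two rarest classes, co j + and + + p, are the double crossovers. Comparing them with the parentals, only the co allele has switched, so co is the middle locus and the order is j – co – p.
Crossovers in the j–co interval produce the single-crossover classes + + + and co j p (34 + 37 = 71) plus the double crossovers (8).
RF(j–co) = (71 + 8) / 500 = 79/500 = 0.1580 → 15.8 map units.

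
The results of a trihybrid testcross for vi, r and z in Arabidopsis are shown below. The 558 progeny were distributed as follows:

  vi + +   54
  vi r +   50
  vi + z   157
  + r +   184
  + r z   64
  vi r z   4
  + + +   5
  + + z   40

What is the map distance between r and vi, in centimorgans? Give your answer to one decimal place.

The two most frequent reciprocal classes, vi + z and + r +, are the parental types, so the F1 was vi + z / + r +.
The two rarest classes, vi r z and + + +, are the double crossovers. Comparing them with the parentals, only the r allele has switched, so r is the middle locus and the order is z – r – vi.
Crossovers in the r–vi interval produce the single-crossover classes + + z and vi r + (40 + 50 = 90) plus the double crossovers (9).
RF(r–vi) = (90 + 9) / 558 = 99/558 = 0.1774 → 17.7 centimorgans.

17.7 centimorgans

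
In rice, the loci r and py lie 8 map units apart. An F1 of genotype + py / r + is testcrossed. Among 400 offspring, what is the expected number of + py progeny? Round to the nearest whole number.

184

A map distance of 8 map units corresponds to a recombination frequency of 0.080.
The F1 is + py / r +, so + py is a parental gamete class with expected frequency (1 − r)/2 = 0.920/2 = 0.4600.
Expected number = 0.4600 × 400 = 184.00 ≈ 184.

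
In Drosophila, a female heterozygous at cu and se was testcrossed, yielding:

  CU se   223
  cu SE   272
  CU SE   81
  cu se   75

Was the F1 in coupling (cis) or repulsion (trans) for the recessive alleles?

trans

The two most frequent classes are CU se (223) and cu SE (272); these are the parental (non-recombinant) types.
So the F1 carried CU se on one chromosome and cu SE on the other — the recessive alleles are on opposite chromosomes (trans / repulsion).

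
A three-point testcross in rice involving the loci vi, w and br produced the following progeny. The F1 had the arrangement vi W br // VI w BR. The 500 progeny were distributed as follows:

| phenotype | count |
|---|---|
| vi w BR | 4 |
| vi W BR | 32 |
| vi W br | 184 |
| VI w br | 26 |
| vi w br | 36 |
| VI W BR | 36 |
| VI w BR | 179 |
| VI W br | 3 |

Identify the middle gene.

vi

The two rarest classes, VI W br and vi w BR, are the double crossovers. Comparing them with the parentals, only the vi allele has switched, so vi is the middle locus and the order is w – vi – br.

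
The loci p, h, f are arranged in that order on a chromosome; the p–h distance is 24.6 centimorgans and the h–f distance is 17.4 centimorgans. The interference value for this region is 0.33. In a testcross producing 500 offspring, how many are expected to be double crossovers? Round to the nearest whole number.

14

Map distances give recombination frequencies of 0.246 and 0.174 for the two intervals.
With interference 0.33 (so coincidence = 0.67), expected double-crossover frequency = 0.246 × 0.174 × 0.67 = 0.02868.
Expected number = 0.02868 × 500 = 14.34 ≈ 14.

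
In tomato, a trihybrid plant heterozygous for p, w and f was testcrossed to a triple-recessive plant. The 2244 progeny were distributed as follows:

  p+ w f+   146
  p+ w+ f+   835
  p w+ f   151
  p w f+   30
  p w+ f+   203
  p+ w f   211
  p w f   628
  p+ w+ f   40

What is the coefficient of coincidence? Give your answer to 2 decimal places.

0.88

The two most frequent reciprocal classes, p w f and p+ w+ f+, are the parental types, so the F1 was p w f / p+ w+ f+.
The two rarest classes, p w f+ and p+ w+ f, are the double crossovers. Comparing them with the parentals, only the f allele has switched, so f is the middle locus and the order is w – f – p.
w–f: (297 + 70)/2244 = 0.1635; f–p: (414 + 70)/2244 = 0.2157.
Expected DCO frequency = 0.1635 × 0.2157 ≈ 0.03527; observed = 70/2244 ≈ 0.03119.
Coefficient of coincidence = 0.03119/0.03527 ≈ 0.88.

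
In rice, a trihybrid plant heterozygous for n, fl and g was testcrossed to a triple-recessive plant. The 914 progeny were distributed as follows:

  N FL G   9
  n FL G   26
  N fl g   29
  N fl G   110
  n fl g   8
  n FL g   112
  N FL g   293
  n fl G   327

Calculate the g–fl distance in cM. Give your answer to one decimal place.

The two most frequent reciprocal classes, N FL g and n fl G, are the parental types, so the F1 was N FL g / n fl G.
The two rarest classes, N FL G and n fl g, are the double crossovers. Comparing them with the parentals, only the g allele has switched, so g is the middle locus and the order is n – g – fl.
Crossovers in the g–fl interval produce the single-crossover classes N fl g and n FL G (29 + 26 = 55) plus the double crossovers (17).
RF(g–fl) = (55 + 17) / 914 = 72/914 = 0.0788 → 7.9 cM.

7.9 cM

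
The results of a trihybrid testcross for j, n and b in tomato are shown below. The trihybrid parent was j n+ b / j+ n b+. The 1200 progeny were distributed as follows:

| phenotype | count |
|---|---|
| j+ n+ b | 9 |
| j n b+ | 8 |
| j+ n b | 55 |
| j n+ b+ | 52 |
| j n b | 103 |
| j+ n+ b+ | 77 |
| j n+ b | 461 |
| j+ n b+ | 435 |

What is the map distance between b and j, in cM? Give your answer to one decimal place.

The two rarest classes, j+ n+ b and j n b+, are the double crossovers. Comparing them with the parentals, only the j allele has switched, so j is the middle locus and the order is b – j – n.
Crossovers in the b–j interval produce the single-crossover classes j n+ b+ and j+ n b (52 + 55 = 107) plus the double crossovers (17).
RF(b–j) = (107 + 17) / 1200 = 124/1200 = 0.1033 → 10.3 cM.

10.3 cM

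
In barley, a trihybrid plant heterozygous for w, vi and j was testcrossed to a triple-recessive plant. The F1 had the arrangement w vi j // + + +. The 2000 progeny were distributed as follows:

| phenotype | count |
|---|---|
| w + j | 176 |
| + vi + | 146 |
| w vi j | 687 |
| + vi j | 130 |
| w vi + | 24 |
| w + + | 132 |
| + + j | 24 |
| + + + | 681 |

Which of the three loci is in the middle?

j

The two rarest classes, w vi + and + + j, are the double crossovers. Comparing them with the parentals, only the j allele has switched, so j is the middle locus and the order is w – j – vi.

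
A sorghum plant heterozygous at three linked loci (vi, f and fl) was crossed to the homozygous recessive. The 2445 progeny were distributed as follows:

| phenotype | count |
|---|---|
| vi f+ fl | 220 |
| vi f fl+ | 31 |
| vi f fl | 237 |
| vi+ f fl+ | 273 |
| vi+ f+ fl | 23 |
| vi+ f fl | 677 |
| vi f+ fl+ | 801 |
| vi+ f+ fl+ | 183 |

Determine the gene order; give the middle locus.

The two most frequent reciprocal classes, vi f+ fl+ and vi+ f fl, are the parental types, so the F1 was vi f+ fl+ / vi+ f fl.
The two rarest classes, vi f fl+ and vi+ f+ fl, are the double crossovers. Comparing them with the parentals, only the f allele has switched, so f is the middle locus and the order is fl – f – vi.

f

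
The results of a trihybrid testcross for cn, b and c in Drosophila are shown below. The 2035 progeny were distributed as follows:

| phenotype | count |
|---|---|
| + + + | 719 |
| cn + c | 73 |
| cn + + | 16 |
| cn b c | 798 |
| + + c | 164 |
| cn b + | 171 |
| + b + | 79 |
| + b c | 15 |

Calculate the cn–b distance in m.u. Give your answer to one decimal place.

9.0 m.u.

The two most frequent reciprocal classes, cn b c and + + +, are the parental types, so the F1 was cn b c / + + +.
The two rarest classes, + b c and cn + +, are the double crossovers. Comparing them with the parentals, only the cn allele has switched, so cn is the middle locus and the order is b – cn – c.
Crossovers in the b–cn interval produce the single-crossover classes cn + c and + b + (73 + 79 = 152) plus the double crossovers (31).
RF(b–cn) = (152 + 31) / 2035 = 183/2035 = 0.0899 → 9.0 m.u.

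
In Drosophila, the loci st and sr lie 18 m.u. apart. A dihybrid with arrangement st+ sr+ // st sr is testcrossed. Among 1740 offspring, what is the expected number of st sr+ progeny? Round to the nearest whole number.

A map distance of 18 m.u. corresponds to a recombination frequency of 0.180.
The F1 is st+ sr+ / st sr, so st sr+ is a recombinant gamete class with expected frequency r/2 = 0.180/2 = 0.0900.
Expected number = 0.0900 × 1740 = 156.60 ≈ 157.

157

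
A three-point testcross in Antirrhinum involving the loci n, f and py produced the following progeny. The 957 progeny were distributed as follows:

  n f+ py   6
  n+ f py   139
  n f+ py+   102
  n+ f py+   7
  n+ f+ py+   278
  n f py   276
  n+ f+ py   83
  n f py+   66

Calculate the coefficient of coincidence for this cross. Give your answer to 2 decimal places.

0.30

The two most frequent reciprocal classes, n f py and n+ f+ py+, are the parental types, so the F1 was n f py / n+ f+ py+.
The two rarest classes, n f+ py and n+ f py+, are the double crossovers. Comparing them with the parentals, only the f allele has switched, so f is the middle locus and the order is n – f – py.
n–f: (241 + 13)/957 = 0.2654; f–py: (149 + 13)/957 = 0.1693.
Expected DCO frequency = 0.2654 × 0.1693 ≈ 0.04493; observed = 13/957 ≈ 0.01358.
Coefficient of coincidence = 0.01358/0.04493 ≈ 0.30.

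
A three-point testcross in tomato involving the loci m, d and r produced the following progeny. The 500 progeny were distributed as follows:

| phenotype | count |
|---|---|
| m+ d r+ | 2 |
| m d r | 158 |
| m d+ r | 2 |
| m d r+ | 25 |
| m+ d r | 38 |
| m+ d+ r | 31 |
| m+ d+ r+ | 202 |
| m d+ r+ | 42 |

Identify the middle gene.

The two most frequent reciprocal classes, m+ d+ r+ and m d r, are the parental types, so the F1 was m+ d+ r+ / m d r.
The two rarest classes, m+ d r+ and m d+ r, are the double crossovers. Comparing them with the parentals, only the d allele has switched, so d is the middle locus and the order is r – d – m.

d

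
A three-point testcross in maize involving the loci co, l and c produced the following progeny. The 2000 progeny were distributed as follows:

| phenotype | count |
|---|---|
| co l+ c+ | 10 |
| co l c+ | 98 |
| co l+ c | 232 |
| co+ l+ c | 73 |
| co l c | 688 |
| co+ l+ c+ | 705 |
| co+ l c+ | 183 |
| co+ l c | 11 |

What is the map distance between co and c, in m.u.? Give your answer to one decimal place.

The two most frequent reciprocal classes, co+ l+ c+ and co l c, are the parental types, so the F1 was co+ l+ c+ / co l c.
The two rarest classes, co l+ c+ and co+ l c, are the double crossovers. Comparing them with the parentals, only the co allele has switched, so co is the middle locus and the order is l – co – c.
Crossovers in the co–c interval produce the single-crossover classes co+ l+ c and co l c+ (73 + 98 = 171) plus the double crossovers (21).
RF(co–c) = (171 + 21) / 2000 = 192/2000 = 0.0960 → 9.6 m.u.

9.6 m.u.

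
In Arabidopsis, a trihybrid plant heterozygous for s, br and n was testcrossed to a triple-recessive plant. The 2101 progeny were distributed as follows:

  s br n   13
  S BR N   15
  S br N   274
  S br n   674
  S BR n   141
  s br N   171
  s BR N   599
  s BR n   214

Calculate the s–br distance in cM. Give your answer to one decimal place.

The two most frequent reciprocal classes, S br n and s BR N, are the parental types, so the F1 was S br n / s BR N.
The two rarest classes, s br n and S BR N, are the double crossovers. Comparing them with the parentals, only the s allele has switched, so s is the middle locus and the order is n – s – br.
Crossovers in the s–br interval produce the single-crossover classes S BR n and s br N (141 + 171 = 312) plus the double crossovers (28).
RF(s–br) = (312 + 28) / 2101 = 340/2101 = 0.1618 → 16.2 cM.

16.2 cM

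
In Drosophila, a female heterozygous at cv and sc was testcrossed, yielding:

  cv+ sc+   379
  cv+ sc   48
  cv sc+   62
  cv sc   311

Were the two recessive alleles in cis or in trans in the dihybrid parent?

The two most frequent classes are cv+ sc+ (379) and cv sc (311); these are the parental (non-recombinant) types.
So the F1 carried cv+ sc+ on one chromosome and cv sc on the other — the recessive alleles are on the same chromosome (cis / coupling).

cis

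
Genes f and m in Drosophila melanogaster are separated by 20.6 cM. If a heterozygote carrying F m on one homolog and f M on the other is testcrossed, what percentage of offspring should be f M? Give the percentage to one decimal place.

39.7%

A map distance of 20.6 cM corresponds to a recombination frequency of 0.206.
The F1 is F m / f M, so f M is a parental gamete class with expected frequency (1 − r)/2 = 0.794/2 = 0.3970.
That is 0.3970 = 39.7% of the progeny.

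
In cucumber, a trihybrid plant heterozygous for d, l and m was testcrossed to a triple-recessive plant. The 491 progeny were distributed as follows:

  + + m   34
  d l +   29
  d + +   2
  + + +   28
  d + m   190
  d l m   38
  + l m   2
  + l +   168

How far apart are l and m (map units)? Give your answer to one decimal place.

The two most frequent reciprocal classes, d + m and + l +, are the parental types, so the F1 was d + m / + l +.
The two rarest classes, d + + and + l m, are the double crossovers. Comparing them with the parentals, only the m allele has switched, so m is the middle locus and the order is d – m – l.
Crossovers in the m–l interval produce the single-crossover classes d l m and + + + (38 + 28 = 66) plus the double crossovers (4).
RF(m–l) = (66 + 4) / 491 = 70/491 = 0.1426 → 14.3 map units.

14.3 map units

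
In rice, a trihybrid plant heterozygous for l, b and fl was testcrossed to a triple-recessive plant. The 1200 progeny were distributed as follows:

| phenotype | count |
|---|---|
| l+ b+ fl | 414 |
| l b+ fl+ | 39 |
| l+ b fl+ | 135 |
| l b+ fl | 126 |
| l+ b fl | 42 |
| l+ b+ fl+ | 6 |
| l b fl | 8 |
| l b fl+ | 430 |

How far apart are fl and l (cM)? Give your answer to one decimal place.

22.9 cM

The two most frequent reciprocal classes, l+ b+ fl and l b fl+, are the parental types, so the F1 was l+ b+ fl / l b fl+.
The two rarest classes, l+ b+ fl+ and l b fl, are the double crossovers. Comparing them with the parentals, only the fl allele has switched, so fl is the middle locus and the order is b – fl – l.
Crossovers in the fl–l interval produce the single-crossover classes l b+ fl and l+ b fl+ (126 + 135 = 261) plus the double crossovers (14).
RF(fl–l) = (261 + 14) / 1200 = 275/1200 = 0.2292 → 22.9 cM.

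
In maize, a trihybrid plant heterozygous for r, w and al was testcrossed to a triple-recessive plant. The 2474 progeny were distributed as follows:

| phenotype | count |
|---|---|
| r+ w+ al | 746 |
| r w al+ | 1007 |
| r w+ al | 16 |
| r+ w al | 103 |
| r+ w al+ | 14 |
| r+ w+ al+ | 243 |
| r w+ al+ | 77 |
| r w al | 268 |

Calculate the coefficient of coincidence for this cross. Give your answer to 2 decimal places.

0.65

The two most frequent reciprocal classes, r+ w+ al and r w al+, are the parental types, so the F1 was r+ w+ al / r w al+.
The two rarest classes, r w+ al and r+ w al+, are the double crossovers. Comparing them with the parentals, only the r allele has switched, so r is the middle locus and the order is w – r – al.
w–r: (180 + 30)/2474 = 0.0849; r–al: (511 + 30)/2474 = 0.2187.
Expected DCO frequency = 0.0849 × 0.2187 ≈ 0.01857; observed = 30/2474 ≈ 0.01213.
Coefficient of coincidence = 0.01213/0.01857 ≈ 0.65.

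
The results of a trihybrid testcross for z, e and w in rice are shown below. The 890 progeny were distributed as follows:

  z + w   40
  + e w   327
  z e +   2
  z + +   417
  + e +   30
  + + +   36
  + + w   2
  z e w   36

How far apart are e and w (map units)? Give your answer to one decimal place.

8.3 map units

The two most frequent reciprocal classes, + e w and z + +, are the parental types, so the F1 was + e w / z + +.
The two rarest classes, + + w and z e +, are the double crossovers. Comparing them with the parentals, only the e allele has switched, so e is the middle locus and the order is z – e – w.
Crossovers in the e–w interval produce the single-crossover classes + e + and z + w (30 + 40 = 70) plus the double crossovers (4).
RF(e–w) = (70 + 4) / 890 = 74/890 = 0.0831 → 8.3 map units.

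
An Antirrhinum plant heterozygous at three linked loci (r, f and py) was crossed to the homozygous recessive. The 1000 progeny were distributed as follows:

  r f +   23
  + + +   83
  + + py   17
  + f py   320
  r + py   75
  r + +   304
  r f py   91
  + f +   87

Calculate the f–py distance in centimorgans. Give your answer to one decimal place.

20.2 centimorgans

The two most frequent reciprocal classes, r + + and + f py, are the parental types, so the F1 was r + + / + f py.
The two rarest classes, r f + and + + py, are the double crossovers. Comparing them with the parentals, only the f allele has switched, so f is the middle locus and the order is r – f – py.
Crossovers in the f–py interval produce the single-crossover classes r + py and + f + (75 + 87 = 162) plus the double crossovers (40).
RF(f–py) = (162 + 40) / 1000 = 202/1000 = 0.2020 → 20.2 centimorgans.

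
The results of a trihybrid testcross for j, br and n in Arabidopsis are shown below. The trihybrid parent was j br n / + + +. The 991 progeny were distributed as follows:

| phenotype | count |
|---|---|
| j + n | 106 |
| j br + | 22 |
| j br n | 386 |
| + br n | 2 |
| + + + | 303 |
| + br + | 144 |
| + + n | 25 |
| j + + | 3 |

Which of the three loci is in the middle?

The two rarest classes, + br n and j + +, are the double crossovers. Comparing them with the parentals, only the j allele has switched, so j is the middle locus and the order is n – j – br.

j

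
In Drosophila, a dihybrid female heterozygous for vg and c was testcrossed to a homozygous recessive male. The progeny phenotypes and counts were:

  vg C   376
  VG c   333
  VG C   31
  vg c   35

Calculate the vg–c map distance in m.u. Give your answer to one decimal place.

The two most frequent classes, VG c (333) and vg C (376), are the parental types, so the F1 was VG c / vg C.
The recombinant classes are VG C and vg c: 31 + 35 = 66.
Recombination frequency = 66/775 = 0.0852 ≈ 8.5%, i.e. 8.5 m.u.

8.5 m.u.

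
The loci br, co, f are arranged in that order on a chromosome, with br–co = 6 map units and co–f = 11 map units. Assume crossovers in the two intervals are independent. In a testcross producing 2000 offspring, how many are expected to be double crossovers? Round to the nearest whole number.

Map distances give recombination frequencies of 0.060 and 0.110 for the two intervals.
With no interference, expected double-crossover frequency = 0.060 × 0.110 = 0.00660.
Expected number = 0.00660 × 2000 = 13.20 ≈ 13.

13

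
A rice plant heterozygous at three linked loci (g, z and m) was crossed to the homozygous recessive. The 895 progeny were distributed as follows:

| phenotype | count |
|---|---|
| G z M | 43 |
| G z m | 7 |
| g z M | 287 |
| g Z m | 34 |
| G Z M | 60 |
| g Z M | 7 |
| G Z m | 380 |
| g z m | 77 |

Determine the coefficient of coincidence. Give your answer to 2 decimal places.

0.91

The two most frequent reciprocal classes, g z M and G Z m, are the parental types, so the F1 was g z M / G Z m.
The two rarest classes, g Z M and G z m, are the double crossovers. Comparing them with the parentals, only the z allele has switched, so z is the middle locus and the order is g – z – m.
g–z: (77 + 14)/895 = 0.1017; z–m: (137 + 14)/895 = 0.1687.
Expected DCO frequency = 0.1017 × 0.1687 ≈ 0.01716; observed = 14/895 ≈ 0.01564.
Coefficient of coincidence = 0.01564/0.01716 ≈ 0.91.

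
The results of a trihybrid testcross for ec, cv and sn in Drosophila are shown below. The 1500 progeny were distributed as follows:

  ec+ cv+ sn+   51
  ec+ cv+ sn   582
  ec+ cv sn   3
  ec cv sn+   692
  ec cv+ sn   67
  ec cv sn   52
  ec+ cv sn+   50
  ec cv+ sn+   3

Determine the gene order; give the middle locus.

The two most frequent reciprocal classes, ec+ cv+ sn and ec cv sn+, are the parental types, so the F1 was ec+ cv+ sn / ec cv sn+.
The two rarest classes, ec+ cv sn and ec cv+ sn+, are the double crossovers. Comparing them with the parentals, only the cv allele has switched, so cv is the middle locus and the order is ec – cv – sn.

cv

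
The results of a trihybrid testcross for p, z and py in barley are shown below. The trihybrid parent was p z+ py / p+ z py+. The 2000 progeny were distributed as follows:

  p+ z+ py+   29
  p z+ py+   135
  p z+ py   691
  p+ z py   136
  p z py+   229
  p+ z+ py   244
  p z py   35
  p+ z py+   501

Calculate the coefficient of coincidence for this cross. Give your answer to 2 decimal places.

0.71

The two rarest classes, p z py and p+ z+ py+, are the double crossovers. Comparing them with the parentals, only the z allele has switched, so z is the middle locus and the order is p – z – py.
p–z: (473 + 64)/2000 = 0.2685; z–py: (271 + 64)/2000 = 0.1675.
Expected DCO frequency = 0.2685 × 0.1675 ≈ 0.04497; observed = 64/2000 ≈ 0.03200.
Coefficient of coincidence = 0.03200/0.04497 ≈ 0.71.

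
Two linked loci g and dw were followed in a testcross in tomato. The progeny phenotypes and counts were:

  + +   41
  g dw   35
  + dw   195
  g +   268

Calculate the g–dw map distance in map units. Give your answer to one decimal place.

14.1 map units

The two most frequent classes, + dw (195) and g + (268), are the parental types, so the F1 was + dw / g +.
The recombinant classes are + + and g dw: 41 + 35 = 76.
Recombination frequency = 76/539 = 0.1410 ≈ 14.1%, i.e. 14.1 map units.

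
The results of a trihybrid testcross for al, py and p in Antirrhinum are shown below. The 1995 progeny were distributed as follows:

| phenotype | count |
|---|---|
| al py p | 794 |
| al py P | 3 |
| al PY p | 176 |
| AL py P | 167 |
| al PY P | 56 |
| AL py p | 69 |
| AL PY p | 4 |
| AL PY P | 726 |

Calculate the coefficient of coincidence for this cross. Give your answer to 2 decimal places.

The two most frequent reciprocal classes, al py p and AL PY P, are the parental types, so the F1 was al py p / AL PY P.
The two rarest classes, al py P and AL PY p, are the double crossovers. Comparing them with the parentals, only the p allele has switched, so p is the middle locus and the order is py – p – al.
py–p: (343 + 7)/1995 = 0.1754; p–al: (125 + 7)/1995 = 0.0662.
Expected DCO frequency = 0.1754 × 0.0662 ≈ 0.01161; observed = 7/1995 ≈ 0.00351.
Coefficient of coincidence = 0.00351/0.01161 ≈ 0.30.

0.30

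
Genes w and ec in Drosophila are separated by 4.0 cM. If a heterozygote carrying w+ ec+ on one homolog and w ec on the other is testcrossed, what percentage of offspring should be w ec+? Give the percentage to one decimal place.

A map distance of 4.0 cM corresponds to a recombination frequency of 0.040.
The F1 is w+ ec+ / w ec, so w ec+ is a recombinant gamete class with expected frequency r/2 = 0.040/2 = 0.0200.
That is 0.0200 = 2.0% of the progeny.

2.0%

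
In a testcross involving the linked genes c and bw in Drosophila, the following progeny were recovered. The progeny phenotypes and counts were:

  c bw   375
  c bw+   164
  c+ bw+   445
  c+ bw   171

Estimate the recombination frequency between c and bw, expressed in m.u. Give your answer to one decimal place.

The two most frequent classes, c+ bw+ (445) and c bw (375), are the parental types, so the F1 was c+ bw+ / c bw.
The recombinant classes are c+ bw and c bw+: 171 + 164 = 335.
Recombination frequency = 335/1155 = 0.2900 ≈ 29.0%, i.e. 29.0 m.u.

29.0 m.u.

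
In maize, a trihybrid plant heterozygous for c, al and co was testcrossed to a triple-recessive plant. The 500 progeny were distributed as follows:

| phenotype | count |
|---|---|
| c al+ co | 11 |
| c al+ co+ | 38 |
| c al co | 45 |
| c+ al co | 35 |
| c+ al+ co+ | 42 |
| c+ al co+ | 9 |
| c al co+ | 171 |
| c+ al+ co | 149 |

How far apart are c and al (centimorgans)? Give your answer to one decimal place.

18.6 centimorgans

The two most frequent reciprocal classes, c al co+ and c+ al+ co, are the parental types, so the F1 was c al co+ / c+ al+ co.
The two rarest classes, c+ al co+ and c al+ co, are the double crossovers. Comparing them with the parentals, only the c allele has switched, so c is the middle locus and the order is al – c – co.
Crossovers in the al–c interval produce the single-crossover classes c al+ co+ and c+ al co (38 + 35 = 73) plus the double crossovers (20).
RF(al–c) = (73 + 20) / 500 = 93/500 = 0.1860 → 18.6 centimorgans.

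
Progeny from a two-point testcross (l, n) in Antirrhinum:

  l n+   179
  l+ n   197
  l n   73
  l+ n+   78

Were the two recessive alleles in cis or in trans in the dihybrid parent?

trans

The two most frequent classes are l+ n (197) and l n+ (179); these are the parental (non-recombinant) types.
So the F1 carried l+ n on one chromosome and l n+ on the other — the recessive alleles are on opposite chromosomes (trans / repulsion).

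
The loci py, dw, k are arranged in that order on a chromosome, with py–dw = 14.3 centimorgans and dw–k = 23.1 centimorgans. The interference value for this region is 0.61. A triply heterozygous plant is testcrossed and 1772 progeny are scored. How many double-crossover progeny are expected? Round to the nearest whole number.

Map distances give recombination frequencies of 0.143 and 0.231 for the two intervals.
With interference 0.61 (so coincidence = 0.39), expected double-crossover frequency = 0.143 × 0.231 × 0.39 = 0.01288.
Expected number = 0.01288 × 1772 = 22.83 ≈ 23.

23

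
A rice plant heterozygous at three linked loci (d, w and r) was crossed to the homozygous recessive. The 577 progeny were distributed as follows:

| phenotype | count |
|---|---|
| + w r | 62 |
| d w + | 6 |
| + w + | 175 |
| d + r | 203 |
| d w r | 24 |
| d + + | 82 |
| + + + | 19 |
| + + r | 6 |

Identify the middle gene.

d

The two most frequent reciprocal classes, + w + and d + r, are the parental types, so the F1 was + w + / d + r.
The two rarest classes, d w + and + + r, are the double crossovers. Comparing them with the parentals, only the d allele has switched, so d is the middle locus and the order is r – d – w.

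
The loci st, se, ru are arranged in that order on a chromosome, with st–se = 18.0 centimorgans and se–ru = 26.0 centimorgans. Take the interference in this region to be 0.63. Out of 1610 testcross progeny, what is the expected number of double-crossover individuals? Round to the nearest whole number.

Map distances give recombination frequencies of 0.180 and 0.260 for the two intervals.
With interference 0.63 (so coincidence = 0.37), expected double-crossover frequency = 0.180 × 0.260 × 0.37 = 0.01732.
Expected number = 0.01732 × 1610 = 27.88 ≈ 28.

28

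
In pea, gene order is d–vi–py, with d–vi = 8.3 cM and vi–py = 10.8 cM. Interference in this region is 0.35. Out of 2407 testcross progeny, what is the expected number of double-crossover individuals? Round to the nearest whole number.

14

Map distances give recombination frequencies of 0.083 and 0.108 for the two intervals.
With interference 0.35 (so coincidence = 0.65), expected double-crossover frequency = 0.083 × 0.108 × 0.65 = 0.00583.
Expected number = 0.00583 × 2407 = 14.02 ≈ 14.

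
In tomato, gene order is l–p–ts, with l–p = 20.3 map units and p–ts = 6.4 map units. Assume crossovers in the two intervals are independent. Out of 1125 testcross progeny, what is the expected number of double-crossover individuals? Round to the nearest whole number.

15

Map distances give recombination frequencies of 0.203 and 0.064 for the two intervals.
With no interference, expected double-crossover frequency = 0.203 × 0.064 = 0.01299.
Expected number = 0.01299 × 1125 = 14.62 ≈ 15.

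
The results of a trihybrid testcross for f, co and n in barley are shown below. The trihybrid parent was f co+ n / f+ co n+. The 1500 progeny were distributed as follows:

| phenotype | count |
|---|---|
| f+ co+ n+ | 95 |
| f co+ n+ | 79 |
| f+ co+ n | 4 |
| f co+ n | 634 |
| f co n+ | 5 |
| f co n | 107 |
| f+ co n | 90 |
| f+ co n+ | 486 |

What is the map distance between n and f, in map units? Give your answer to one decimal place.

11.9 map units

The two rarest classes, f+ co+ n and f co n+, are the double crossovers. Comparing them with the parentals, only the f allele has switched, so f is the middle locus and the order is n – f – co.
Crossovers in the n–f interval produce the single-crossover classes f co+ n+ and f+ co n (79 + 90 = 169) plus the double crossovers (9).
RF(n–f) = (169 + 9) / 1500 = 178/1500 = 0.1187 → 11.9 map units.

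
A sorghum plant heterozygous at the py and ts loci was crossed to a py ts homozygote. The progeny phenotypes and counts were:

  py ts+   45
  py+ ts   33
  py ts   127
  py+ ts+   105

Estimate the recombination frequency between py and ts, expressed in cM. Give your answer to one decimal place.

The two most frequent classes, py+ ts+ (105) and py ts (127), are the parental types, so the F1 was py+ ts+ / py ts.
The recombinant classes are py+ ts and py ts+: 33 + 45 = 78.
Recombination frequency = 78/310 = 0.2516 ≈ 25.2%, i.e. 25.2 cM.

25.2 cM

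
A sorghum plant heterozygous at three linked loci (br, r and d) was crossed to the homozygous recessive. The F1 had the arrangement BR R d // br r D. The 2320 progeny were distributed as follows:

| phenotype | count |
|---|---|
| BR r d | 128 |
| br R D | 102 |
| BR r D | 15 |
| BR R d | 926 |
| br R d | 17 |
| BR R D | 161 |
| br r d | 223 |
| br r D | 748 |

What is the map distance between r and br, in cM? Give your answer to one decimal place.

11.3 cM

The two rarest classes, br R d and BR r D, are the double crossovers. Comparing them with the parentals, only the br allele has switched, so br is the middle locus and the order is r – br – d.
Crossovers in the r–br interval produce the single-crossover classes BR r d and br R D (128 + 102 = 230) plus the double crossovers (32).
RF(r–br) = (230 + 32) / 2320 = 262/2320 = 0.1129 → 11.3 cM.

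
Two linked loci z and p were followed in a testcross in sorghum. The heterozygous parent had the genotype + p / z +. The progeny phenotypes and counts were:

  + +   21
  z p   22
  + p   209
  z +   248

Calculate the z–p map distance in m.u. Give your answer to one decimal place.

8.6 m.u.

The recombinant classes are + + and z p: 21 + 22 = 43.
Recombination frequency = 43/500 = 0.0860 ≈ 8.6%, i.e. 8.6 m.u.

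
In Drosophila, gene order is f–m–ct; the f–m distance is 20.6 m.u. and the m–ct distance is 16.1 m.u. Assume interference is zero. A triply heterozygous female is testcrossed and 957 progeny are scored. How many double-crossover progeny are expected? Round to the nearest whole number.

Map distances give recombination frequencies of 0.206 and 0.161 for the two intervals.
With no interference, expected double-crossover frequency = 0.206 × 0.161 = 0.03317.
Expected number = 0.03317 × 957 = 31.74 ≈ 32.

32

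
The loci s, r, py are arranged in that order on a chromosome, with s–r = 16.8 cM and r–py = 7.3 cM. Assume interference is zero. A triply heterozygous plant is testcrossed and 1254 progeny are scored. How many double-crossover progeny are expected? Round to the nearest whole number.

15

Map distances give recombination frequencies of 0.168 and 0.073 for the two intervals.
With no interference, expected double-crossover frequency = 0.168 × 0.073 = 0.01226.
Expected number = 0.01226 × 1254 = 15.38 ≈ 15.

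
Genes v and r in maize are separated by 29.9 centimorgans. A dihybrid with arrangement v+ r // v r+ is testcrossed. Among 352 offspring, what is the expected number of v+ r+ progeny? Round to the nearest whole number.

A map distance of 29.9 centimorgans corresponds to a recombination frequency of 0.299.
The F1 is v+ r / v r+, so v+ r+ is a recombinant gamete class with expected frequency r/2 = 0.299/2 = 0.1495.
Expected number = 0.1495 × 352 = 52.62 ≈ 53.

53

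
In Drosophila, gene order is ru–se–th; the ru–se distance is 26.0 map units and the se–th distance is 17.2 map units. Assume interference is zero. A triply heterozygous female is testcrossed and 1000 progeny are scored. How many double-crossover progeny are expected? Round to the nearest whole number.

Map distances give recombination frequencies of 0.260 and 0.172 for the two intervals.
With no interference, expected double-crossover frequency = 0.260 × 0.172 = 0.04472.
Expected number = 0.04472 × 1000 = 44.72 ≈ 45.

45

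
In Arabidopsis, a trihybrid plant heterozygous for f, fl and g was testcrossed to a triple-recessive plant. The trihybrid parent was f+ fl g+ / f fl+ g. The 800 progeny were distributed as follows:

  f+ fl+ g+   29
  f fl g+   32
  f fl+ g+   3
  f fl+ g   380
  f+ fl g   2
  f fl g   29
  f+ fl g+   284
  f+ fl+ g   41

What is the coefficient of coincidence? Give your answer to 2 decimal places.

0.81

The two rarest classes, f+ fl g and f fl+ g+, are the double crossovers. Comparing them with the parentals, only the g allele has switched, so g is the middle locus and the order is fl – g – f.
fl–g: (58 + 5)/800 = 0.0788; g–f: (73 + 5)/800 = 0.0975.
Expected DCO frequency = 0.0788 × 0.0975 ≈ 0.00768; observed = 5/800 ≈ 0.00625.
Coefficient of coincidence = 0.00625/0.00768 ≈ 0.81.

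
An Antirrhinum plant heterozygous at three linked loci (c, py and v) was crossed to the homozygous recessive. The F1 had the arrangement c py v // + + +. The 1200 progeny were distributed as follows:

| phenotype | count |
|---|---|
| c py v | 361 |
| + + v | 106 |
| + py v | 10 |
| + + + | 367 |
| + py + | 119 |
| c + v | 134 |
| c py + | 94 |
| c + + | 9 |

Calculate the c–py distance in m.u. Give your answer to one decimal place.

The two rarest classes, + py v and c + +, are the double crossovers. Comparing them with the parentals, only the c allele has switched, so c is the middle locus and the order is py – c – v.
Crossovers in the py–c interval produce the single-crossover classes c + v and + py + (134 + 119 = 253) plus the double crossovers (19).
RF(py–c) = (253 + 19) / 1200 = 272/1200 = 0.2267 → 22.7 m.u.

22.7 m.u.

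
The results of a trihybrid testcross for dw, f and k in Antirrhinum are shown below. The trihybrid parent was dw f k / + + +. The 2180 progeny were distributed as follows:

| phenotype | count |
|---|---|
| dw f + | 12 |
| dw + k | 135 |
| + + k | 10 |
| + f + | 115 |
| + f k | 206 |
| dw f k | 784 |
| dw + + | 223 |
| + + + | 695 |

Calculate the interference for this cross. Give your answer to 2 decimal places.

0.61

The two rarest classes, dw f + and + + k, are the double crossovers. Comparing them with the parentals, only the k allele has switched, so k is the middle locus and the order is f – k – dw.
f–k: (250 + 22)/2180 = 0.1248; k–dw: (429 + 22)/2180 = 0.2069.
Expected DCO frequency = 0.1248 × 0.2069 ≈ 0.02582; observed = 22/2180 ≈ 0.01009.
Coefficient of coincidence = 0.01009/0.02582 ≈ 0.39; interference = 1 − 0.39 = 0.61.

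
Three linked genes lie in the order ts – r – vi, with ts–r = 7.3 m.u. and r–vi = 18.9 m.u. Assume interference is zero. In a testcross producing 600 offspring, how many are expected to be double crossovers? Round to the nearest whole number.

Map distances give recombination frequencies of 0.073 and 0.189 for the two intervals.
With no interference, expected double-crossover frequency = 0.073 × 0.189 = 0.01380.
Expected number = 0.01380 × 600 = 8.28 ≈ 8.

8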